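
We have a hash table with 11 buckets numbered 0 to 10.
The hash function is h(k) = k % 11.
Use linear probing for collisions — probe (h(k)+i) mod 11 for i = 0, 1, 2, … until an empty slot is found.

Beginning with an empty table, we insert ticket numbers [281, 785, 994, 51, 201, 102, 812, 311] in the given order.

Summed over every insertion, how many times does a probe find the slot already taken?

13

281 hashes to 6; slot 6 is free => place at 6.
785 hashes to 4; slot 4 is free => place at 4.
994 hashes to 4; 4 taken => place at 5.
51 hashes to 7; slot 7 is free => place at 7.
201 hashes to 3; slot 3 is free => place at 3.
102 hashes to 3; 3,4,5,6,7 taken => place at 8.
812 hashes to 9; slot 9 is free => place at 9.
311 hashes to 3; 3,4,5,6,7,8,9 taken => place at 10.
Table: [_, _, _, 201, 785, 994, 281, 51, 102, 812, 311]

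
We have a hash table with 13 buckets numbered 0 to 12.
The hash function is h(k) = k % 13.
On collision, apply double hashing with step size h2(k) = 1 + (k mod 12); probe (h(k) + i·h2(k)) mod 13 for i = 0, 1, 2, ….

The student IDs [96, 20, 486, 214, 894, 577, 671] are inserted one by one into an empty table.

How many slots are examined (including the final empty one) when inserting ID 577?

3

Insert 96: h=5, slot 5 empty => index 5.
Insert 20: h=7, slot 7 empty => index 7.
Insert 486: h=5, h2=7, slot 5 occupied => index 12.
Insert 214: h=6, slot 6 empty => index 6.
Insert 894: h=10, slot 10 empty => index 10.
Insert 577: h=5, h2=2, slots 5,7 occupied => index 9.
Insert 671: h=8, slot 8 empty => index 8.
Table: [_, _, _, _, _, 96, 214, 20, 671, 577, 894, _, 486]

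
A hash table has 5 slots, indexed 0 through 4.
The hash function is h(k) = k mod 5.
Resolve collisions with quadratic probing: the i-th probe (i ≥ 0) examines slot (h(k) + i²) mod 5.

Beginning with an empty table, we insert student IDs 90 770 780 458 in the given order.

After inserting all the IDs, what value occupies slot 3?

Insert 90: h=0, slot 0 empty -> index 0.
Insert 770: h=0, slot 0 occupied -> index 1.
Insert 780: h=0, slots 0,1 occupied -> index 4.
Insert 458: h=3, slot 3 empty -> index 3.
Table: [90, 770, -, 458, 780]

458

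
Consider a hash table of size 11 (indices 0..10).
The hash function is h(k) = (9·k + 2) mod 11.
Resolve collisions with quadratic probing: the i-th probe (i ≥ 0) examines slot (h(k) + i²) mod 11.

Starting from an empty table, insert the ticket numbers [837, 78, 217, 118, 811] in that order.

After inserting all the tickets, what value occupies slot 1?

78

837 hashes to 0; slot 0 is free => place at 0.
78 hashes to 0; 0 taken => place at 1.
217 hashes to 8; slot 8 is free => place at 8.
118 hashes to 8; 8 taken => place at 9.
811 hashes to 8; 8,9,1 taken => place at 6.
Table: [837, 78, ., ., ., ., 811, ., 217, 118, .]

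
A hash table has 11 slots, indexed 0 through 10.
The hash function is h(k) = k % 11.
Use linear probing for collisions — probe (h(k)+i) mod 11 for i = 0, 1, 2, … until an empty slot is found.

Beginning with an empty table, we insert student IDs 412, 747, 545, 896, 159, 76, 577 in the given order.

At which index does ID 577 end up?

9

412 hashes to 5; slot 5 is free → place at 5.
747 hashes to 10; slot 10 is free → place at 10.
545 hashes to 6; slot 6 is free → place at 6.
896 hashes to 5; 5,6 taken → place at 7.
159 hashes to 5; 5,6,7 taken → place at 8.
76 hashes to 10; 10 taken → place at 0.
577 hashes to 5; 5,6,7,8 taken → place at 9.
Table: [76, ., ., ., ., 412, 545, 896, 159, 577, 747]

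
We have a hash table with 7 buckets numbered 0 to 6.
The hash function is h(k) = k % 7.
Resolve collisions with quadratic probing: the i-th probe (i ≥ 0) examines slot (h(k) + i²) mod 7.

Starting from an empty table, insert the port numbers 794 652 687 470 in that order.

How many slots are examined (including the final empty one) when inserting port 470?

Insert 794: h=3, slot 3 empty -> index 3.
Insert 652: h=1, slot 1 empty -> index 1.
Insert 687: h=1, slot 1 occupied -> index 2.
Insert 470: h=1, slots 1,2 occupied -> index 5.
Table: [-, 652, 687, 794, -, 470, -]

3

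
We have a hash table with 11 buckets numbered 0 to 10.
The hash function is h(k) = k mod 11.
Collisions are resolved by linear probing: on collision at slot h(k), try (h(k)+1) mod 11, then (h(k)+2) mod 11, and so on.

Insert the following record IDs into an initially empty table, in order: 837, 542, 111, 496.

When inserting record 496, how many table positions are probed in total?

4

Insert 837: h=1, slot 1 empty -> index 1.
Insert 542: h=3, slot 3 empty -> index 3.
Insert 111: h=1, slot 1 occupied -> index 2.
Insert 496: h=1, slots 1,2,3 occupied -> index 4.
Table: [∅, 837, 111, 542, 496, ∅, ∅, ∅, ∅, ∅, ∅]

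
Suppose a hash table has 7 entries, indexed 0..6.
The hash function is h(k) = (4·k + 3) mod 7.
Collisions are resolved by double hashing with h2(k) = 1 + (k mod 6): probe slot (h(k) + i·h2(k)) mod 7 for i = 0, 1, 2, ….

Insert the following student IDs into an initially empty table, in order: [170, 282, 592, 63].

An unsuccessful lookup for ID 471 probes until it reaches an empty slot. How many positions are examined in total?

Insert 170: h=4, slot 4 empty => index 4.
Insert 282: h=4, h2=1, slot 4 occupied => index 5.
Insert 592: h=5, h2=5, slot 5 occupied => index 3.
Insert 63: h=3, h2=4, slot 3 occupied => index 0.
Table: [63, —, —, 592, 170, 282, —]
Lookup 471: h=4, h2=4, probe 4,1 → slot 1 empty, not found.

2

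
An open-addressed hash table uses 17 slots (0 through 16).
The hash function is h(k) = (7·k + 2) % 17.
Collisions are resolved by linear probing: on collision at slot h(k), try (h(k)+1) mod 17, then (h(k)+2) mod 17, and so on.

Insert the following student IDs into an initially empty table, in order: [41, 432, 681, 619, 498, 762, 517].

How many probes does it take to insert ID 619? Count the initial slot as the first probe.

3

41 hashes to 0; slot 0 is free => place at 0.
432 hashes to 0; 0 taken => place at 1.
681 hashes to 9; slot 9 is free => place at 9.
619 hashes to 0; 0,1 taken => place at 2.
498 hashes to 3; slot 3 is free => place at 3.
762 hashes to 15; slot 15 is free => place at 15.
517 hashes to 0; 0,1,2,3 taken => place at 4.
Table: [41, 432, 619, 498, 517, ., ., ., ., 681, ., ., ., ., ., 762, .]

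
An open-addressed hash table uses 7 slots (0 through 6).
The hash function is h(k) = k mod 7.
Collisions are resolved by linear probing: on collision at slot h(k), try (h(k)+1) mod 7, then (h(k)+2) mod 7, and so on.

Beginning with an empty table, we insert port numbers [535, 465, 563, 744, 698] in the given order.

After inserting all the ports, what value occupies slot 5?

535 hashes to 3; slot 3 is free -> place at 3.
465 hashes to 3; 3 taken -> place at 4.
563 hashes to 3; 3,4 taken -> place at 5.
744 hashes to 2; slot 2 is free -> place at 2.
698 hashes to 5; 5 taken -> place at 6.
Table: [—, —, 744, 535, 465, 563, 698]

563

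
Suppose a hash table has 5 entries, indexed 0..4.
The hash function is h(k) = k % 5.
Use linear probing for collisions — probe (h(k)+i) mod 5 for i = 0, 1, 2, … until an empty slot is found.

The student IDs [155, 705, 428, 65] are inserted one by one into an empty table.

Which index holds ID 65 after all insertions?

2

155: h=0 -> slot 0
705: h=0, probe 0,1 -> slot 1
428: h=3 -> slot 3
65: h=0, probe 0,1,2 -> slot 2
Table: [155, 705, 65, 428, —]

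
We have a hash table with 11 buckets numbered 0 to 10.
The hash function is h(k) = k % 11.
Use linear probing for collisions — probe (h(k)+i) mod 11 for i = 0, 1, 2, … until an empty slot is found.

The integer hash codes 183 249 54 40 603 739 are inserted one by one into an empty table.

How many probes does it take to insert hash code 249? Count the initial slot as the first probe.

Insert 183: h=7, slot 7 empty → index 7.
Insert 249: h=7, slot 7 occupied → index 8.
Insert 54: h=10, slot 10 empty → index 10.
Insert 40: h=7, slots 7,8 occupied → index 9.
Insert 603: h=9, slots 9,10 occupied → index 0.
Insert 739: h=2, slot 2 empty → index 2.
Table: [603, -, 739, -, -, -, -, 183, 249, 40, 54]

2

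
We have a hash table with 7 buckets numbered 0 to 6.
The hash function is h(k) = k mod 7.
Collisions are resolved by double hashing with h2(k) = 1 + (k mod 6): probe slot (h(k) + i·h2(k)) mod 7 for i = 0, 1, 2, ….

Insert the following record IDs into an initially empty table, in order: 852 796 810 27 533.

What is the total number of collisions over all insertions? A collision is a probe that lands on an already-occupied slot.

Insert 852: h=5, slot 5 empty → index 5.
Insert 796: h=5, h2=5, slot 5 occupied → index 3.
Insert 810: h=5, h2=1, slot 5 occupied → index 6.
Insert 27: h=6, h2=4, slots 6,3 occupied → index 0.
Insert 533: h=1, slot 1 empty → index 1.
Table: [27, 533, -, 796, -, 852, 810]

4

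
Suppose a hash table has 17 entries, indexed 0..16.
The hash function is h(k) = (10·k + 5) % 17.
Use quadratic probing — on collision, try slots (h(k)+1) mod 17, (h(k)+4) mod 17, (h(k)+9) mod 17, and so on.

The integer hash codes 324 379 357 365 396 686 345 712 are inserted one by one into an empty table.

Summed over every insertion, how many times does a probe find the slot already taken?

Insert 324: h=15, slot 15 empty → index 15.
Insert 379: h=4, slot 4 empty → index 4.
Insert 357: h=5, slot 5 empty → index 5.
Insert 365: h=0, slot 0 empty → index 0.
Insert 396: h=4, slots 4,5 occupied → index 8.
Insert 686: h=14, slot 14 empty → index 14.
Insert 345: h=4, slots 4,5,8 occupied → index 13.
Insert 712: h=2, slot 2 empty → index 2.
Table: [365, _, 712, _, 379, 357, _, _, 396, _, _, _, _, 345, 686, 324, _]

5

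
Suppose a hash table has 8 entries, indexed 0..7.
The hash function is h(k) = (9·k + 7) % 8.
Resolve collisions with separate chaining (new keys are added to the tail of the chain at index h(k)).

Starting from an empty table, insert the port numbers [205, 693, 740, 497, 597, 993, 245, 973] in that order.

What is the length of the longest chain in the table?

5

205 -> bucket 4
693 -> bucket 4 (collision)
740 -> bucket 3
497 -> bucket 0
597 -> bucket 4 (collision)
993 -> bucket 0 (collision)
245 -> bucket 4 (collision)
973 -> bucket 4 (collision)
Final buckets:
0: 497 -> 993
1: -
2: -
3: 740
4: 205 -> 693 -> 597 -> 245 -> 973
5: -
6: -
7: -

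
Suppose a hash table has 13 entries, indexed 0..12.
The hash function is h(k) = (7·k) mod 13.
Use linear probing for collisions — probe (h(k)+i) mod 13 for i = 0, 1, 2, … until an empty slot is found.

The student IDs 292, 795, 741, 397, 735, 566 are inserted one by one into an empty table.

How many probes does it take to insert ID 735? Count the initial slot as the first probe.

2

Insert 292: h=3, slot 3 empty → index 3.
Insert 795: h=1, slot 1 empty → index 1.
Insert 741: h=0, slot 0 empty → index 0.
Insert 397: h=10, slot 10 empty → index 10.
Insert 735: h=10, slot 10 occupied → index 11.
Insert 566: h=10, slots 10,11 occupied → index 12.
Table: [741, 795, -, 292, -, -, -, -, -, -, 397, 735, 566]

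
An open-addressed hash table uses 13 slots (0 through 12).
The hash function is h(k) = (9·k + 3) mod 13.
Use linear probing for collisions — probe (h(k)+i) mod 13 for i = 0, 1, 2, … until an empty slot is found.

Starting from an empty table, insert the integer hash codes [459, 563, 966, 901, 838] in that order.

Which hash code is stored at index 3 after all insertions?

Insert 459: h=0, slot 0 empty -> index 0.
Insert 563: h=0, slot 0 occupied -> index 1.
Insert 966: h=0, slots 0,1 occupied -> index 2.
Insert 901: h=0, slots 0,1,2 occupied -> index 3.
Insert 838: h=5, slot 5 empty -> index 5.
Table: [459, 563, 966, 901, —, 838, —, —, —, —, —, —, —]

901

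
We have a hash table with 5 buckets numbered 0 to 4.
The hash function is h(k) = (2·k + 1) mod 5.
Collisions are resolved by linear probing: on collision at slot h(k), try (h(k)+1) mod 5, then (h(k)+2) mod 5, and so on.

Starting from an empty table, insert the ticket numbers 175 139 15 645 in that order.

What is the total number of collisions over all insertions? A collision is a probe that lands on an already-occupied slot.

175: h=1 => slot 1
139: h=4 => slot 4
15: h=1, probe 1,2 => slot 2
645: h=1, probe 1,2,3 => slot 3
Table: [_, 175, 15, 645, 139]

3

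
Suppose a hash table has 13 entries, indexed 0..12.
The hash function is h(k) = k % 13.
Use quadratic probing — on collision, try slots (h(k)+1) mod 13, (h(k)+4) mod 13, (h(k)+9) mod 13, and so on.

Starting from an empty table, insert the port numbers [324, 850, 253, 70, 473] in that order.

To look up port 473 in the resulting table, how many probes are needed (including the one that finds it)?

324: h=12 => slot 12
850: h=5 => slot 5
253: h=6 => slot 6
70: h=5, probe 5,6,9 => slot 9
473: h=5, probe 5,6,9,1 => slot 1
Table: [-, 473, -, -, -, 850, 253, -, -, 70, -, -, 324]
Lookup 473: h=5, probe 5,6,9,1 → found at 1.

4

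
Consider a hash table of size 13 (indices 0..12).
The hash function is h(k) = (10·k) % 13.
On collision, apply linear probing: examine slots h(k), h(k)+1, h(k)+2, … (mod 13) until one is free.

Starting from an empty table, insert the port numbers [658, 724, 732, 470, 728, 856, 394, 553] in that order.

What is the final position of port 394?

658: h=2 → slot 2
724: h=12 → slot 12
732: h=1 → slot 1
470: h=7 → slot 7
728: h=0 → slot 0
856: h=6 → slot 6
394: h=1, probe 1,2,3 → slot 3
553: h=5 → slot 5
Table: [728, 732, 658, 394, ., 553, 856, 470, ., ., ., ., 724]

3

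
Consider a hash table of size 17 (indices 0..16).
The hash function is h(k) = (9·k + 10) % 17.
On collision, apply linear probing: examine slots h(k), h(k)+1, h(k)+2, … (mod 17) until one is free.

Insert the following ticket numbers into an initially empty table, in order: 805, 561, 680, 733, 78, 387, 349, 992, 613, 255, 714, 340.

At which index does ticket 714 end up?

805: h=13 => slot 13
561: h=10 => slot 10
680: h=10, probe 10,11 => slot 11
733: h=11, probe 11,12 => slot 12
78: h=15 => slot 15
387: h=8 => slot 8
349: h=6 => slot 6
992: h=13, probe 13,14 => slot 14
613: h=2 => slot 2
255: h=10, probe 10,11,12,13,14,15,16 => slot 16
714: h=10, probe 10,11,12,13,14,15,16,0 => slot 0
340: h=10, probe 10,11,12,13,14,15,16,0,1 => slot 1
Table: [714, 340, 613, _, _, _, 349, _, 387, _, 561, 680, 733, 805, 992, 78, 255]

0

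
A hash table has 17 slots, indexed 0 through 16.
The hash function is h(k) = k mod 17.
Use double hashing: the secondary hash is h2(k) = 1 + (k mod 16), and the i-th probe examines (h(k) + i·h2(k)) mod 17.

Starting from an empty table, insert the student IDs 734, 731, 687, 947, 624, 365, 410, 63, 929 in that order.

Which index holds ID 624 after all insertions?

Insert 734: h=3, slot 3 empty => index 3.
Insert 731: h=0, slot 0 empty => index 0.
Insert 687: h=7, slot 7 empty => index 7.
Insert 947: h=12, slot 12 empty => index 12.
Insert 624: h=12, h2=1, slot 12 occupied => index 13.
Insert 365: h=8, slot 8 empty => index 8.
Insert 410: h=2, slot 2 empty => index 2.
Insert 63: h=12, h2=16, slot 12 occupied => index 11.
Insert 929: h=11, h2=2, slots 11,13 occupied => index 15.
Table: [731, _, 410, 734, _, _, _, 687, 365, _, _, 63, 947, 624, _, 929, _]

13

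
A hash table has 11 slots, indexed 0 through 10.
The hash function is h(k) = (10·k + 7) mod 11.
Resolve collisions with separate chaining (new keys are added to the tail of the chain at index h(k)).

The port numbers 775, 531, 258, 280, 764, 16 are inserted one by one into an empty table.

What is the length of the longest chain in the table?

775 -> bucket 2
531 -> bucket 4
258 -> bucket 2 (collision)
280 -> bucket 2 (collision)
764 -> bucket 2 (collision)
16 -> bucket 2 (collision)
Final buckets:
0: -
1: -
2: 775 -> 258 -> 280 -> 764 -> 16
3: -
4: 531
5: -
6: -
7: -
8: -
9: -
10: -

5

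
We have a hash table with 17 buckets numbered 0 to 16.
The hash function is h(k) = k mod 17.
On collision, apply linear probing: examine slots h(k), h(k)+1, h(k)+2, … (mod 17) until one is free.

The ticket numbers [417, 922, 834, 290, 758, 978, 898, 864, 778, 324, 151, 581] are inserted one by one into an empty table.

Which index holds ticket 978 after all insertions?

Insert 417: h=9, slot 9 empty -> index 9.
Insert 922: h=4, slot 4 empty -> index 4.
Insert 834: h=1, slot 1 empty -> index 1.
Insert 290: h=1, slot 1 occupied -> index 2.
Insert 758: h=10, slot 10 empty -> index 10.
Insert 978: h=9, slots 9,10 occupied -> index 11.
Insert 898: h=14, slot 14 empty -> index 14.
Insert 864: h=14, slot 14 occupied -> index 15.
Insert 778: h=13, slot 13 empty -> index 13.
Insert 324: h=1, slots 1,2 occupied -> index 3.
Insert 151: h=15, slot 15 occupied -> index 16.
Insert 581: h=3, slots 3,4 occupied -> index 5.
Table: [-, 834, 290, 324, 922, 581, -, -, -, 417, 758, 978, -, 778, 898, 864, 151]

11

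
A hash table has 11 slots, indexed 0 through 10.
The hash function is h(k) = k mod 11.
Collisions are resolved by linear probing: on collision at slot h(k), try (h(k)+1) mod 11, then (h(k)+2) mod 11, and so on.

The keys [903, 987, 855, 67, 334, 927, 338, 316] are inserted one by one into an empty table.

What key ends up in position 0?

903: h=1 → slot 1
987: h=8 → slot 8
855: h=8, probe 8,9 → slot 9
67: h=1, probe 1,2 → slot 2
334: h=4 → slot 4
927: h=3 → slot 3
338: h=8, probe 8,9,10 → slot 10
316: h=8, probe 8,9,10,0 → slot 0
Table: [316, 903, 67, 927, 334, ., ., ., 987, 855, 338]

316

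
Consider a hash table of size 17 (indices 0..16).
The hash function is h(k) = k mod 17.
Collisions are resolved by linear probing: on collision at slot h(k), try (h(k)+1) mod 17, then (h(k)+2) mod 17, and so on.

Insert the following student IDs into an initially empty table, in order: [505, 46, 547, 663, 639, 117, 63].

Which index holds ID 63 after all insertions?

505 hashes to 12; slot 12 is free → place at 12.
46 hashes to 12; 12 taken → place at 13.
547 hashes to 3; slot 3 is free → place at 3.
663 hashes to 0; slot 0 is free → place at 0.
639 hashes to 10; slot 10 is free → place at 10.
117 hashes to 15; slot 15 is free → place at 15.
63 hashes to 12; 12,13 taken → place at 14.
Table: [663, ∅, ∅, 547, ∅, ∅, ∅, ∅, ∅, ∅, 639, ∅, 505, 46, 63, 117, ∅]

14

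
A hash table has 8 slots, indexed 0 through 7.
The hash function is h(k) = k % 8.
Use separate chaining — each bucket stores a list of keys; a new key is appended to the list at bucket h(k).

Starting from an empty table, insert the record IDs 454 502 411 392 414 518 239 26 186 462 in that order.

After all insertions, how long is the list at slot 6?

454 → bucket 6
502 → bucket 6 (collision)
411 → bucket 3
392 → bucket 0
414 → bucket 6 (collision)
518 → bucket 6 (collision)
239 → bucket 7
26 → bucket 2
186 → bucket 2 (collision)
462 → bucket 6 (collision)
Final buckets:
0: 392
1: .
2: 26 -> 186
3: 411
4: .
5: .
6: 454 -> 502 -> 414 -> 518 -> 462
7: 239

5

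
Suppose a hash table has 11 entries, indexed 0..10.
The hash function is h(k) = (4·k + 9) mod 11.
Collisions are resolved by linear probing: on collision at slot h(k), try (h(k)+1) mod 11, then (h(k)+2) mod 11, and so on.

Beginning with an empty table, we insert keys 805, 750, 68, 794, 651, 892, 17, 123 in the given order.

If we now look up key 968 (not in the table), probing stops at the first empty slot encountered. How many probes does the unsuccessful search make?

6

805 hashes to 6; slot 6 is free -> place at 6.
750 hashes to 6; 6 taken -> place at 7.
68 hashes to 6; 6,7 taken -> place at 8.
794 hashes to 6; 6,7,8 taken -> place at 9.
651 hashes to 6; 6,7,8,9 taken -> place at 10.
892 hashes to 2; slot 2 is free -> place at 2.
17 hashes to 0; slot 0 is free -> place at 0.
123 hashes to 6; 6,7,8,9,10,0 taken -> place at 1.
Table: [17, 123, 892, —, —, —, 805, 750, 68, 794, 651]
Lookup 968: h=9, probe 9,10,0,1,2,3 → slot 3 empty, not found.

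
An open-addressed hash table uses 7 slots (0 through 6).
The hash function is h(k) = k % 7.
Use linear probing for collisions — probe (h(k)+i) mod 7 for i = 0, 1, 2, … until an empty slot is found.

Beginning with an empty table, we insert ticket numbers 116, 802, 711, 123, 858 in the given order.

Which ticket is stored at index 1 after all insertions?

Insert 116: h=4, slot 4 empty => index 4.
Insert 802: h=4, slot 4 occupied => index 5.
Insert 711: h=4, slots 4,5 occupied => index 6.
Insert 123: h=4, slots 4,5,6 occupied => index 0.
Insert 858: h=4, slots 4,5,6,0 occupied => index 1.
Table: [123, 858, -, -, 116, 802, 711]

858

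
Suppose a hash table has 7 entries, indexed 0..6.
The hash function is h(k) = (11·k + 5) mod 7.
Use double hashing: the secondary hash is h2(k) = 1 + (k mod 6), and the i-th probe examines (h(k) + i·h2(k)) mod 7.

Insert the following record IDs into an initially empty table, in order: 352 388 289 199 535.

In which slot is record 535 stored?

Insert 352: h=6, slot 6 empty -> index 6.
Insert 388: h=3, slot 3 empty -> index 3.
Insert 289: h=6, h2=2, slot 6 occupied -> index 1.
Insert 199: h=3, h2=2, slot 3 occupied -> index 5.
Insert 535: h=3, h2=2, slots 3,5 occupied -> index 0.
Table: [535, 289, —, 388, —, 199, 352]

0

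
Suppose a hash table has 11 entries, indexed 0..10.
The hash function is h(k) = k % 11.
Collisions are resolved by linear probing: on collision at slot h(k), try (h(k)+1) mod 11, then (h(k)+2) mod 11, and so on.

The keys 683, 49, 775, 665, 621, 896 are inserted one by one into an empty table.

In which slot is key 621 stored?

683 hashes to 1; slot 1 is free -> place at 1.
49 hashes to 5; slot 5 is free -> place at 5.
775 hashes to 5; 5 taken -> place at 6.
665 hashes to 5; 5,6 taken -> place at 7.
621 hashes to 5; 5,6,7 taken -> place at 8.
896 hashes to 5; 5,6,7,8 taken -> place at 9.
Table: [., 683, ., ., ., 49, 775, 665, 621, 896, .]

8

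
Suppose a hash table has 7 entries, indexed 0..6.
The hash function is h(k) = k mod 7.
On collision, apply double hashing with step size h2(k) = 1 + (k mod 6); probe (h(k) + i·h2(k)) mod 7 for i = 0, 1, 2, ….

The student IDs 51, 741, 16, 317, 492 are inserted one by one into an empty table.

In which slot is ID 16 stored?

51 hashes to 2; slot 2 is free → place at 2.
741 hashes to 6; slot 6 is free → place at 6.
16 hashes to 2, h2=5; 2 taken → place at 0.
317 hashes to 2, h2=6; 2 taken → place at 1.
492 hashes to 2, h2=1; 2 taken → place at 3.
Table: [16, 317, 51, 492, ., ., 741]

0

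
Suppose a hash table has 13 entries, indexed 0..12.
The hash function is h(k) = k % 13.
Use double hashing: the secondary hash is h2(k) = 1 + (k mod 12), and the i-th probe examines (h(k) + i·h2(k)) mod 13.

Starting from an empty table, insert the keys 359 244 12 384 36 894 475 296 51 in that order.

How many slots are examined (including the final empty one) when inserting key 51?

2

Insert 359: h=8, slot 8 empty -> index 8.
Insert 244: h=10, slot 10 empty -> index 10.
Insert 12: h=12, slot 12 empty -> index 12.
Insert 384: h=7, slot 7 empty -> index 7.
Insert 36: h=10, h2=1, slot 10 occupied -> index 11.
Insert 894: h=10, h2=7, slot 10 occupied -> index 4.
Insert 475: h=7, h2=8, slot 7 occupied -> index 2.
Insert 296: h=10, h2=9, slot 10 occupied -> index 6.
Insert 51: h=12, h2=4, slot 12 occupied -> index 3.
Table: [—, —, 475, 51, 894, —, 296, 384, 359, —, 244, 36, 12]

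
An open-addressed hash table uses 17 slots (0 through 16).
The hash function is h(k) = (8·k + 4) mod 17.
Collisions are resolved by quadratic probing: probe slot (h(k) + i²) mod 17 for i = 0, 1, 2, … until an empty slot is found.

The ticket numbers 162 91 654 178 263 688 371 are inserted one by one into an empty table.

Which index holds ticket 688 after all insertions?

Insert 162: h=8, slot 8 empty → index 8.
Insert 91: h=1, slot 1 empty → index 1.
Insert 654: h=0, slot 0 empty → index 0.
Insert 178: h=0, slots 0,1 occupied → index 4.
Insert 263: h=0, slots 0,1,4 occupied → index 9.
Insert 688: h=0, slots 0,1,4,9 occupied → index 16.
Insert 371: h=14, slot 14 empty → index 14.
Table: [654, 91, —, —, 178, —, —, —, 162, 263, —, —, —, —, 371, —, 688]

16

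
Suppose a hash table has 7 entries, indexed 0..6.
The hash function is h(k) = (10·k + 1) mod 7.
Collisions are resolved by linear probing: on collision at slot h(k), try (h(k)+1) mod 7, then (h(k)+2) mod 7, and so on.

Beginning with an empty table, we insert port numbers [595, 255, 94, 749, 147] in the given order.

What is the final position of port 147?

5

595: h=1 => slot 1
255: h=3 => slot 3
94: h=3, probe 3,4 => slot 4
749: h=1, probe 1,2 => slot 2
147: h=1, probe 1,2,3,4,5 => slot 5
Table: [∅, 595, 749, 255, 94, 147, ∅]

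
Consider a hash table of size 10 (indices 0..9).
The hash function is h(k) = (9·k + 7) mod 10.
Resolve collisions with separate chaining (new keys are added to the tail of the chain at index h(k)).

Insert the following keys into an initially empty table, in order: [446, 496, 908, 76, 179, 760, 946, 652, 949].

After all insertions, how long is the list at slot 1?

Insert 446: h=1, bucket 1 empty -> new chain.
Insert 496: h=1, bucket 1 nonempty -> append to chain.
Insert 908: h=9, bucket 9 empty -> new chain.
Insert 76: h=1, bucket 1 nonempty -> append to chain.
Insert 179: h=8, bucket 8 empty -> new chain.
Insert 760: h=7, bucket 7 empty -> new chain.
Insert 946: h=1, bucket 1 nonempty -> append to chain.
Insert 652: h=5, bucket 5 empty -> new chain.
Insert 949: h=8, bucket 8 nonempty -> append to chain.
Final buckets:
0: —
1: 446 -> 496 -> 76 -> 946
2: —
3: —
4: —
5: 652
6: —
7: 760
8: 179 -> 949
9: 908

4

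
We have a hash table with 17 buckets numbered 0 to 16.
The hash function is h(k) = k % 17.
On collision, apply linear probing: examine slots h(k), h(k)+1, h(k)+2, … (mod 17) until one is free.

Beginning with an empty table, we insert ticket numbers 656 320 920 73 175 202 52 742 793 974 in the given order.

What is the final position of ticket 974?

656 hashes to 10; slot 10 is free -> place at 10.
320 hashes to 14; slot 14 is free -> place at 14.
920 hashes to 2; slot 2 is free -> place at 2.
73 hashes to 5; slot 5 is free -> place at 5.
175 hashes to 5; 5 taken -> place at 6.
202 hashes to 15; slot 15 is free -> place at 15.
52 hashes to 1; slot 1 is free -> place at 1.
742 hashes to 11; slot 11 is free -> place at 11.
793 hashes to 11; 11 taken -> place at 12.
974 hashes to 5; 5,6 taken -> place at 7.
Table: [., 52, 920, ., ., 73, 175, 974, ., ., 656, 742, 793, ., 320, 202, .]

7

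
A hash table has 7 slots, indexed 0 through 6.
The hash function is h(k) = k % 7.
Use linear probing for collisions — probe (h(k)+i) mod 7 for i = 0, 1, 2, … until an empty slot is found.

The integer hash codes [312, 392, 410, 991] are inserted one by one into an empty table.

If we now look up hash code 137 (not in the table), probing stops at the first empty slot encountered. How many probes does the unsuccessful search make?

312: h=4 -> slot 4
392: h=0 -> slot 0
410: h=4, probe 4,5 -> slot 5
991: h=4, probe 4,5,6 -> slot 6
Table: [392, _, _, _, 312, 410, 991]
Lookup 137: h=4, probe 4,5,6,0,1 → slot 1 empty, not found.

5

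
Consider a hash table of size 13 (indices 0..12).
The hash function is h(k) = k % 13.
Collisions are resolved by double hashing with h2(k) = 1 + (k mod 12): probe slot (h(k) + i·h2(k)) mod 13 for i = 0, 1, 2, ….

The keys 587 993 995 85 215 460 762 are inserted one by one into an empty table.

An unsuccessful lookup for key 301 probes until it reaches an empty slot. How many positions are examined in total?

2

587 hashes to 2; slot 2 is free → place at 2.
993 hashes to 5; slot 5 is free → place at 5.
995 hashes to 7; slot 7 is free → place at 7.
85 hashes to 7, h2=2; 7 taken → place at 9.
215 hashes to 7, h2=12; 7 taken → place at 6.
460 hashes to 5, h2=5; 5 taken → place at 10.
762 hashes to 8; slot 8 is free → place at 8.
Table: [-, -, 587, -, -, 993, 215, 995, 762, 85, 460, -, -]
Lookup 301: h=2, h2=2, probe 2,4 → slot 4 empty, not found.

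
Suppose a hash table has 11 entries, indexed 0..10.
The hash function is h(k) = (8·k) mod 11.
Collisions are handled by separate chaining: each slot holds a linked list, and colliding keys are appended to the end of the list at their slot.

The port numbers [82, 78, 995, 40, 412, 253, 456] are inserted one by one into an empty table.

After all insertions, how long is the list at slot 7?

4

82 -> bucket 7
78 -> bucket 8
995 -> bucket 7 (collision)
40 -> bucket 1
412 -> bucket 7 (collision)
253 -> bucket 0
456 -> bucket 7 (collision)
Final buckets:
0: 253
1: 40
2: —
3: —
4: —
5: —
6: —
7: 82 -> 995 -> 412 -> 456
8: 78
9: —
10: —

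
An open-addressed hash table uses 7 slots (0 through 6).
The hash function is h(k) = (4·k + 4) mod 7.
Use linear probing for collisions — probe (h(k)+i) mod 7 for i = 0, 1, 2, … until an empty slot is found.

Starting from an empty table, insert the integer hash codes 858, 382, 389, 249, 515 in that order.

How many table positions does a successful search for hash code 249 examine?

858: h=6 → slot 6
382: h=6, probe 6,0 → slot 0
389: h=6, probe 6,0,1 → slot 1
249: h=6, probe 6,0,1,2 → slot 2
515: h=6, probe 6,0,1,2,3 → slot 3
Table: [382, 389, 249, 515, ., ., 858]
Lookup 249: h=6, probe 6,0,1,2 → found at 2.

4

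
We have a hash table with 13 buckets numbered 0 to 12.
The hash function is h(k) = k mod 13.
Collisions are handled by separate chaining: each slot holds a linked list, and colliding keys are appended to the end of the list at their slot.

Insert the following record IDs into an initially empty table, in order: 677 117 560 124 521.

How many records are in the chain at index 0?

1

Insert 677: h=1, bucket 1 empty → new chain.
Insert 117: h=0, bucket 0 empty → new chain.
Insert 560: h=1, bucket 1 nonempty → append to chain.
Insert 124: h=7, bucket 7 empty → new chain.
Insert 521: h=1, bucket 1 nonempty → append to chain.
Final buckets:
0: 117
1: 677 -> 560 -> 521
2: ∅
3: ∅
4: ∅
5: ∅
6: ∅
7: 124
8: ∅
9: ∅
10: ∅
11: ∅
12: ∅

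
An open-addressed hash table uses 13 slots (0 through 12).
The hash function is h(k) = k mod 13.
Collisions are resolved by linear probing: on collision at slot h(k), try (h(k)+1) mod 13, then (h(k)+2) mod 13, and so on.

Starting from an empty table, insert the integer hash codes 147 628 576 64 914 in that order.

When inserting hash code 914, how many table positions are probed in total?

Insert 147: h=4, slot 4 empty → index 4.
Insert 628: h=4, slot 4 occupied → index 5.
Insert 576: h=4, slots 4,5 occupied → index 6.
Insert 64: h=12, slot 12 empty → index 12.
Insert 914: h=4, slots 4,5,6 occupied → index 7.
Table: [_, _, _, _, 147, 628, 576, 914, _, _, _, _, 64]

4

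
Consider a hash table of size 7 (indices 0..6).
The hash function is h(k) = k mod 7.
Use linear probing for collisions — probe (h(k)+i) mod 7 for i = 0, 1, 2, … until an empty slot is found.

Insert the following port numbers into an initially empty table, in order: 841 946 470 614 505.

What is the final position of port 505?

Insert 841: h=1, slot 1 empty → index 1.
Insert 946: h=1, slot 1 occupied → index 2.
Insert 470: h=1, slots 1,2 occupied → index 3.
Insert 614: h=5, slot 5 empty → index 5.
Insert 505: h=1, slots 1,2,3 occupied → index 4.
Table: [., 841, 946, 470, 505, 614, .]

4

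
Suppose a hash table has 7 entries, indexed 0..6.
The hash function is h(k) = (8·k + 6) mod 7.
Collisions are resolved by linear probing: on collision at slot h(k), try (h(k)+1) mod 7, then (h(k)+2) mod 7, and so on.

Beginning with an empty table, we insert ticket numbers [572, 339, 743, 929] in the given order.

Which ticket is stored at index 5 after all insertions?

929

572 hashes to 4; slot 4 is free -> place at 4.
339 hashes to 2; slot 2 is free -> place at 2.
743 hashes to 0; slot 0 is free -> place at 0.
929 hashes to 4; 4 taken -> place at 5.
Table: [743, —, 339, —, 572, 929, —]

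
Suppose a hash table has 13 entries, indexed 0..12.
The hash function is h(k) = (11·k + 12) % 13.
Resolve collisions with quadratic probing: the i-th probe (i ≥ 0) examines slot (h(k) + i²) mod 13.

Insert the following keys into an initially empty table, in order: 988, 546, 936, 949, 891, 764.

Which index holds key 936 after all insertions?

3

Insert 988: h=12, slot 12 empty -> index 12.
Insert 546: h=12, slot 12 occupied -> index 0.
Insert 936: h=12, slots 12,0 occupied -> index 3.
Insert 949: h=12, slots 12,0,3 occupied -> index 8.
Insert 891: h=11, slot 11 empty -> index 11.
Insert 764: h=5, slot 5 empty -> index 5.
Table: [546, ∅, ∅, 936, ∅, 764, ∅, ∅, 949, ∅, ∅, 891, 988]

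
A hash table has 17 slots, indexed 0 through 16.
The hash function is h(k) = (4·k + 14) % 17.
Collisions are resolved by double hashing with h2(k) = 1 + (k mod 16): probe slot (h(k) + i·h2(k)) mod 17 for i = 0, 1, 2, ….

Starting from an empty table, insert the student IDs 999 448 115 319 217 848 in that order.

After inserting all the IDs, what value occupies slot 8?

217

999 hashes to 15; slot 15 is free => place at 15.
448 hashes to 4; slot 4 is free => place at 4.
115 hashes to 15, h2=4; 15 taken => place at 2.
319 hashes to 15, h2=16; 15 taken => place at 14.
217 hashes to 15, h2=10; 15 taken => place at 8.
848 hashes to 6; slot 6 is free => place at 6.
Table: [—, —, 115, —, 448, —, 848, —, 217, —, —, —, —, —, 319, 999, —]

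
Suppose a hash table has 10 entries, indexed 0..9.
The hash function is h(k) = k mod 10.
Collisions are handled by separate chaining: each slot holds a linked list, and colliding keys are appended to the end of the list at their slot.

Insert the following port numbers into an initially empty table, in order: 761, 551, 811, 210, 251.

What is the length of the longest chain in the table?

4

Insert 761: h=1, bucket 1 empty → new chain.
Insert 551: h=1, bucket 1 nonempty → append to chain.
Insert 811: h=1, bucket 1 nonempty → append to chain.
Insert 210: h=0, bucket 0 empty → new chain.
Insert 251: h=1, bucket 1 nonempty → append to chain.
Final buckets:
0: 210
1: 761 -> 551 -> 811 -> 251
2: _
3: _
4: _
5: _
6: _
7: _
8: _
9: _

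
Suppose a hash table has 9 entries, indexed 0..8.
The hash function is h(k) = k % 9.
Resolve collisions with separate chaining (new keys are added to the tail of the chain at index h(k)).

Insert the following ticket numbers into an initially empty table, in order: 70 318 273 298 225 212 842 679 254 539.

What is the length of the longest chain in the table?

2

70 → bucket 7
318 → bucket 3
273 → bucket 3 (collision)
298 → bucket 1
225 → bucket 0
212 → bucket 5
842 → bucket 5 (collision)
679 → bucket 4
254 → bucket 2
539 → bucket 8
Final buckets:
0: 225
1: 298
2: 254
3: 318 -> 273
4: 679
5: 212 -> 842
6: _
7: 70
8: 539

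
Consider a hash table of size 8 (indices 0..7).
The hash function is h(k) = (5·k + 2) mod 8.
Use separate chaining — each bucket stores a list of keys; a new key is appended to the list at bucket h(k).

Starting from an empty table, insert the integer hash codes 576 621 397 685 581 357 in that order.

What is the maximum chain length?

Insert 576: h=2, bucket 2 empty -> new chain.
Insert 621: h=3, bucket 3 empty -> new chain.
Insert 397: h=3, bucket 3 nonempty -> append to chain.
Insert 685: h=3, bucket 3 nonempty -> append to chain.
Insert 581: h=3, bucket 3 nonempty -> append to chain.
Insert 357: h=3, bucket 3 nonempty -> append to chain.
Final buckets:
0: —
1: —
2: 576
3: 621 -> 397 -> 685 -> 581 -> 357
4: —
5: —
6: —
7: —

5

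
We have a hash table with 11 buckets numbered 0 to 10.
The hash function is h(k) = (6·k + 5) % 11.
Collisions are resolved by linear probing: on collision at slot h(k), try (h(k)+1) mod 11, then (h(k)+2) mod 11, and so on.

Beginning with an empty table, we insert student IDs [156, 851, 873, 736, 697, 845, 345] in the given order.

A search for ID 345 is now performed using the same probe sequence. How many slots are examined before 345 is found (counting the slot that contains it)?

5

Insert 156: h=6, slot 6 empty => index 6.
Insert 851: h=7, slot 7 empty => index 7.
Insert 873: h=7, slot 7 occupied => index 8.
Insert 736: h=10, slot 10 empty => index 10.
Insert 697: h=7, slots 7,8 occupied => index 9.
Insert 845: h=4, slot 4 empty => index 4.
Insert 345: h=7, slots 7,8,9,10 occupied => index 0.
Table: [345, ., ., ., 845, ., 156, 851, 873, 697, 736]
Lookup 345: h=7, probe 7,8,9,10,0 → found at 0.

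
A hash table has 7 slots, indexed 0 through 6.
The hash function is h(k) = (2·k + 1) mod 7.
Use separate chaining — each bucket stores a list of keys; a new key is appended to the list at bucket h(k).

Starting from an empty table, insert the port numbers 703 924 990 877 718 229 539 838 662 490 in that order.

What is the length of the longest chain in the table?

3

703 -> bucket 0
924 -> bucket 1
990 -> bucket 0 (collision)
877 -> bucket 5
718 -> bucket 2
229 -> bucket 4
539 -> bucket 1 (collision)
838 -> bucket 4 (collision)
662 -> bucket 2 (collision)
490 -> bucket 1 (collision)
Final buckets:
0: 703 -> 990
1: 924 -> 539 -> 490
2: 718 -> 662
3: ∅
4: 229 -> 838
5: 877
6: ∅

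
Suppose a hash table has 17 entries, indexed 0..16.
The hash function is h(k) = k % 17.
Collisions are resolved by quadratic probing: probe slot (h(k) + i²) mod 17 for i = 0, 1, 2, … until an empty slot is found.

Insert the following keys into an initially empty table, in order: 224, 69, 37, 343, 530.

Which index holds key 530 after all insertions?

12

224 hashes to 3; slot 3 is free → place at 3.
69 hashes to 1; slot 1 is free → place at 1.
37 hashes to 3; 3 taken → place at 4.
343 hashes to 3; 3,4 taken → place at 7.
530 hashes to 3; 3,4,7 taken → place at 12.
Table: [., 69, ., 224, 37, ., ., 343, ., ., ., ., 530, ., ., ., .]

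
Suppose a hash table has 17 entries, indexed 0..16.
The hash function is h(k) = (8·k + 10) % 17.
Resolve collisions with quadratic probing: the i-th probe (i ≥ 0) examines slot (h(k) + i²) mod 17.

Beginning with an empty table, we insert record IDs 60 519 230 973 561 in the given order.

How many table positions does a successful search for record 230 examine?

3

60: h=14 -> slot 14
519: h=14, probe 14,15 -> slot 15
230: h=14, probe 14,15,1 -> slot 1
973: h=8 -> slot 8
561: h=10 -> slot 10
Table: [., 230, ., ., ., ., ., ., 973, ., 561, ., ., ., 60, 519, .]
Lookup 230: h=14, probe 14,15,1 → found at 1.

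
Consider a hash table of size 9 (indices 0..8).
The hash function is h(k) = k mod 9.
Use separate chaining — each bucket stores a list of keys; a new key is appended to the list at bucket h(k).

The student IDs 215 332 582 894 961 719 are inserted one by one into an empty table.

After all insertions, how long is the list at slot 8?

Insert 215: h=8, bucket 8 empty -> new chain.
Insert 332: h=8, bucket 8 nonempty -> append to chain.
Insert 582: h=6, bucket 6 empty -> new chain.
Insert 894: h=3, bucket 3 empty -> new chain.
Insert 961: h=7, bucket 7 empty -> new chain.
Insert 719: h=8, bucket 8 nonempty -> append to chain.
Final buckets:
0: —
1: —
2: —
3: 894
4: —
5: —
6: 582
7: 961
8: 215 -> 332 -> 719

3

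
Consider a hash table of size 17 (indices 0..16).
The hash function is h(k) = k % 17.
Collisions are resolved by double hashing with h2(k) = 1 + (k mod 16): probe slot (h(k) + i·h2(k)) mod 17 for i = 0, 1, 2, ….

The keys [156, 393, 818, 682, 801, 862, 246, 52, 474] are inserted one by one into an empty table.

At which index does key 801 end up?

156 hashes to 3; slot 3 is free => place at 3.
393 hashes to 2; slot 2 is free => place at 2.
818 hashes to 2, h2=3; 2 taken => place at 5.
682 hashes to 2, h2=11; 2 taken => place at 13.
801 hashes to 2, h2=2; 2 taken => place at 4.
862 hashes to 12; slot 12 is free => place at 12.
246 hashes to 8; slot 8 is free => place at 8.
52 hashes to 1; slot 1 is free => place at 1.
474 hashes to 15; slot 15 is free => place at 15.
Table: [., 52, 393, 156, 801, 818, ., ., 246, ., ., ., 862, 682, ., 474, .]

4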